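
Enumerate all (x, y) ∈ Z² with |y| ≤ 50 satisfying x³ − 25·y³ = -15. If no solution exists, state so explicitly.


The equation is x³ - 25y³ = -15. For fixed y, x³ = 25·y³ − 15, so a solution requires the RHS to be a perfect cube.
Strategy: iterate y from -50 to 50, compute RHS = 25·y³ − 15, and check whether it is a (positive or negative) perfect cube.
Check small values of y:
  y = 0: RHS = -15 is not a perfect cube.
  y = 1: RHS = 10 is not a perfect cube.
  y = -1: RHS = -40 is not a perfect cube.
  y = 2: RHS = 185 is not a perfect cube.
  y = -2: RHS = -215 is not a perfect cube.
  y = 3: RHS = 660 is not a perfect cube.
  y = -3: RHS = -690 is not a perfect cube.
Continuing the search up to |y| = 50 finds no solutions either.
No (x, y) in the scanned range satisfies the equation.

No integer solutions with |y| ≤ 50.


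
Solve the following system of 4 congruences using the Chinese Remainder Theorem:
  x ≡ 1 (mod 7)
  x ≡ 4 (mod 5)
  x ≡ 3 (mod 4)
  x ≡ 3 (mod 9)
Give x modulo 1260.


Product of moduli M = 7 · 5 · 4 · 9 = 1260.
Merge one congruence at a time:
  Start: x ≡ 1 (mod 7).
  Combine with x ≡ 4 (mod 5); new modulus lcm = 35.
    Write x = 1 + 7·t and substitute into x ≡ 4 (mod 5): 7·t ≡ 4 − 1 = 3 (mod 5).
    Reduce coefficients mod 5: 2·t ≡ 3 (mod 5).
    The inverse of 2 mod 5 is 3 (since 2·3 = 6 = 1·5 + 1), so t ≡ 3·3 = 9 ≡ 4 (mod 5).
    Then x = 1 + 7·4 = 29, valid modulo lcm(7, 5) = 35: x ≡ 29 (mod 35).
  Combine with x ≡ 3 (mod 4); new modulus lcm = 140.
    Write x = 29 + 35·t and substitute into x ≡ 3 (mod 4): 35·t ≡ 3 − 29 = -26 (mod 4).
    Reduce coefficients mod 4: 3·t ≡ 2 (mod 4).
    The inverse of 3 mod 4 is 3 (since 3·3 = 9 = 2·4 + 1), so t ≡ 3·2 = 6 ≡ 2 (mod 4).
    Then x = 29 + 35·2 = 99, valid modulo lcm(35, 4) = 140: x ≡ 99 (mod 140).
  Combine with x ≡ 3 (mod 9); new modulus lcm = 1260.
    Write x = 99 + 140·t and substitute into x ≡ 3 (mod 9): 140·t ≡ 3 − 99 = -96 (mod 9).
    Reduce coefficients mod 9: 5·t ≡ 3 (mod 9).
    The inverse of 5 mod 9 is 2 (since 5·2 = 10 = 1·9 + 1), so t ≡ 2·3 = 6 ≡ 6 (mod 9).
    Then x = 99 + 140·6 = 939, valid modulo lcm(140, 9) = 1260: x ≡ 939 (mod 1260).
Verify against each original: 939 mod 7 = 1, 939 mod 5 = 4, 939 mod 4 = 3, 939 mod 9 = 3.

x ≡ 939 (mod 1260).


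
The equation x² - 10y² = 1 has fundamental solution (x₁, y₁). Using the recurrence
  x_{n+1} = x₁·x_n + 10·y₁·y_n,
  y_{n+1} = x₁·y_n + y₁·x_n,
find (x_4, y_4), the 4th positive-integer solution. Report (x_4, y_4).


Step 1: Find the fundamental solution (x₁, y₁) of x² - 10y² = 1.
  Expand √10 as a continued fraction. a₀ = ⌊√10⌋ = 3; iterate m_{k+1} = d_k·a_k − m_k, d_{k+1} = (10 − m_{k+1}²)/d_k, a_{k+1} = ⌊(a₀ + m_{k+1})/d_{k+1}⌋ (starting m₀ = 0, d₀ = 1), with convergents p_k = a_k·p_{k-1} + p_{k-2}, q_k = a_k·q_{k-1} + q_{k-2} (p₋₁ = 1, q₋₁ = 0):
  k = 0: a₀ = 3; p₀/q₀ = 3/1; p₀² − 10·q₀² = 9 − 10 = -1.
  k = 1: m = 3, d = 1, a = ⌊(3 + 3)/1⌋ = 6; p/q = (6·3 + 1)/(6·1 + 0) = 19/6; p² − 10·q² = 361 − 360 = 1.
  The first convergent with p² − 10·q² = 1 gives the fundamental solution (x₁, y₁) = (19, 6).
Step 2: Apply the recurrence (x_{n+1}, y_{n+1}) = (x₁x_n + 10y₁y_n, x₁y_n + y₁x_n) repeatedly.
  From (x_1, y_1) = (19, 6): x_2 = 19·19 + 10·6·6 = 721; y_2 = 19·6 + 6·19 = 228.
  From (x_2, y_2) = (721, 228): x_3 = 19·721 + 10·6·228 = 27379; y_3 = 19·228 + 6·721 = 8658.
  From (x_3, y_3) = (27379, 8658): x_4 = 19·27379 + 10·6·8658 = 1039681; y_4 = 19·8658 + 6·27379 = 328776.
Step 3: Verify x_4² - 10·y_4² = 1080936581761 - 1080936581760 = 1 (should be 1). ✓

(x_1, y_1) = (19, 6); (x_4, y_4) = (1039681, 328776).


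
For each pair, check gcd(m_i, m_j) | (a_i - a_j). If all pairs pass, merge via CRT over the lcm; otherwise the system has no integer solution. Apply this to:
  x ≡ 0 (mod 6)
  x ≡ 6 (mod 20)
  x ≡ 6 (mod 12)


Moduli 6, 20, 12 are not pairwise coprime, so CRT works modulo lcm(m_i) when all pairwise compatibility conditions hold.
Pairwise compatibility: gcd(m_i, m_j) must divide a_i - a_j for every pair.
Merge one congruence at a time:
  Start: x ≡ 0 (mod 6).
  Combine with x ≡ 6 (mod 20): gcd(6, 20) = 2; 6 - 0 = 6, which IS divisible by 2, so compatible.
    Write x = 0 + 6·t and substitute into x ≡ 6 (mod 20): 6·t ≡ 6 − 0 = 6 (mod 20).
    Divide the congruence (and modulus) by g = 2: 3·t ≡ 3 (mod 10).
    The inverse of 3 mod 10 is 7 (since 3·7 = 21 = 2·10 + 1), so t ≡ 7·3 = 21 ≡ 1 (mod 10).
    Then x = 0 + 6·1 = 6, valid modulo lcm(6, 20) = 60: x ≡ 6 (mod 60).
  Combine with x ≡ 6 (mod 12): gcd(60, 12) = 12; 6 - 6 = 0, which IS divisible by 12, so compatible.
    Write x = 6 + 60·t and substitute into x ≡ 6 (mod 12): 60·t ≡ 6 − 6 = 0 (mod 12).
    Divide the congruence (and modulus) by g = 12: 5·t ≡ 0 (mod 1).
    Modulo 1 every t works; take t = 0.
    Then x = 6 + 60·0 = 6, valid modulo lcm(60, 12) = 60: x ≡ 6 (mod 60).
Verify: 6 mod 6 = 0, 6 mod 20 = 6, 6 mod 12 = 6.

x ≡ 6 (mod 60).


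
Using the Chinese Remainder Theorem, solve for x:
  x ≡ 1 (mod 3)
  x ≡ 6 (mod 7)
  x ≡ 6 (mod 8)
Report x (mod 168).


Moduli 3, 7, 8 are pairwise coprime; by CRT there is a unique solution modulo M = 3 · 7 · 8 = 168.
Solve pairwise, accumulating the modulus:
  Start with x ≡ 1 (mod 3).
  Combine with x ≡ 6 (mod 7): since gcd(3, 7) = 1, we get a unique residue mod 21.
    Write x = 1 + 3·t and substitute into x ≡ 6 (mod 7): 3·t ≡ 6 − 1 = 5 (mod 7).
    The inverse of 3 mod 7 is 5 (since 3·5 = 15 = 2·7 + 1), so t ≡ 5·5 = 25 ≡ 4 (mod 7).
    Then x = 1 + 3·4 = 13, valid modulo lcm(3, 7) = 21: x ≡ 13 (mod 21).
  Combine with x ≡ 6 (mod 8): since gcd(21, 8) = 1, we get a unique residue mod 168.
    Write x = 13 + 21·t and substitute into x ≡ 6 (mod 8): 21·t ≡ 6 − 13 = -7 (mod 8).
    Reduce coefficients mod 8: 5·t ≡ 1 (mod 8).
    The inverse of 5 mod 8 is 5 (since 5·5 = 25 = 3·8 + 1), so t ≡ 5·1 = 5 ≡ 5 (mod 8).
    Then x = 13 + 21·5 = 118, valid modulo lcm(21, 8) = 168: x ≡ 118 (mod 168).
Verify: 118 mod 3 = 1 ✓, 118 mod 7 = 6 ✓, 118 mod 8 = 6 ✓.

x ≡ 118 (mod 168).


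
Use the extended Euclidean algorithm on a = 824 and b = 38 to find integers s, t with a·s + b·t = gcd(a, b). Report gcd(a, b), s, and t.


Euclidean algorithm on (824, 38) — divide until remainder is 0:
  824 = 21 · 38 + 26
  38 = 1 · 26 + 12
  26 = 2 · 12 + 2
  12 = 6 · 2 + 0
gcd(824, 38) = 2.
Track Bezout coefficients alongside the remainders: start with r₀ = 824 = a·1 + b·0 (s = 1, t = 0) and r₁ = 38 = a·0 + b·1 (s = 0, t = 1); each new remainder r_{k+1} = r_{k-1} − q_k·r_k inherits s_{k+1} = s_{k-1} − q_k·s_k, t_{k+1} = t_{k-1} − q_k·t_k, so r_k = a·s_k + b·t_k at every step:
  q = 21: r = 26, s = 1 − 21·0 = 1, t = 0 − 21·1 = -21  (check: 824·1 + 38·(-21) = 26)
  q = 1: r = 12, s = 0 − 1·1 = -1, t = 1 − 1·(-21) = 22  (check: 824·(-1) + 38·22 = 12)
  q = 2: r = 2, s = 1 − 2·(-1) = 3, t = -21 − 2·22 = -65  (check: 824·3 + 38·(-65) = 2)
The row with r = 2 (the gcd) gives the Bezout coefficients s = 3, t = -65.
Result: 824 · (3) + 38 · (-65) = 2.

gcd(824, 38) = 2; s = 3, t = -65 (check: 824·3 + 38·(-65) = 2).


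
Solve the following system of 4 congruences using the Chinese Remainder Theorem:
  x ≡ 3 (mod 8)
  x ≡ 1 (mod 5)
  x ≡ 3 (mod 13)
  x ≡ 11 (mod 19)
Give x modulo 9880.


Product of moduli M = 8 · 5 · 13 · 19 = 9880.
Merge one congruence at a time:
  Start: x ≡ 3 (mod 8).
  Combine with x ≡ 1 (mod 5); new modulus lcm = 40.
    Write x = 3 + 8·t and substitute into x ≡ 1 (mod 5): 8·t ≡ 1 − 3 = -2 (mod 5).
    Reduce coefficients mod 5: 3·t ≡ 3 (mod 5).
    The inverse of 3 mod 5 is 2 (since 3·2 = 6 = 1·5 + 1), so t ≡ 2·3 = 6 ≡ 1 (mod 5).
    Then x = 3 + 8·1 = 11, valid modulo lcm(8, 5) = 40: x ≡ 11 (mod 40).
  Combine with x ≡ 3 (mod 13); new modulus lcm = 520.
    Write x = 11 + 40·t and substitute into x ≡ 3 (mod 13): 40·t ≡ 3 − 11 = -8 (mod 13).
    Reduce coefficients mod 13: 1·t ≡ 5 (mod 13).
    So t ≡ 5 (mod 13).
    Then x = 11 + 40·5 = 211, valid modulo lcm(40, 13) = 520: x ≡ 211 (mod 520).
  Combine with x ≡ 11 (mod 19); new modulus lcm = 9880.
    Write x = 211 + 520·t and substitute into x ≡ 11 (mod 19): 520·t ≡ 11 − 211 = -200 (mod 19).
    Reduce coefficients mod 19: 7·t ≡ 9 (mod 19).
    The inverse of 7 mod 19 is 11 (since 7·11 = 77 = 4·19 + 1), so t ≡ 11·9 = 99 ≡ 4 (mod 19).
    Then x = 211 + 520·4 = 2291, valid modulo lcm(520, 19) = 9880: x ≡ 2291 (mod 9880).
Verify against each original: 2291 mod 8 = 3, 2291 mod 5 = 1, 2291 mod 13 = 3, 2291 mod 19 = 11.

x ≡ 2291 (mod 9880).


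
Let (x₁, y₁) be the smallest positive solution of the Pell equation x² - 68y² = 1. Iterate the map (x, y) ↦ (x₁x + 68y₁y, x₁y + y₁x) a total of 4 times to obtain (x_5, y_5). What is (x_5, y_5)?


Step 1: Find the fundamental solution (x₁, y₁) of x² - 68y² = 1.
  Expand √68 as a continued fraction. a₀ = ⌊√68⌋ = 8; iterate m_{k+1} = d_k·a_k − m_k, d_{k+1} = (68 − m_{k+1}²)/d_k, a_{k+1} = ⌊(a₀ + m_{k+1})/d_{k+1}⌋ (starting m₀ = 0, d₀ = 1), with convergents p_k = a_k·p_{k-1} + p_{k-2}, q_k = a_k·q_{k-1} + q_{k-2} (p₋₁ = 1, q₋₁ = 0):
  k = 0: a₀ = 8; p₀/q₀ = 8/1; p₀² − 68·q₀² = 64 − 68 = -4.
  k = 1: m = 8, d = 4, a = ⌊(8 + 8)/4⌋ = 4; p/q = (4·8 + 1)/(4·1 + 0) = 33/4; p² − 68·q² = 1089 − 1088 = 1.
  The first convergent with p² − 68·q² = 1 gives the fundamental solution (x₁, y₁) = (33, 4).
Step 2: Apply the recurrence (x_{n+1}, y_{n+1}) = (x₁x_n + 68y₁y_n, x₁y_n + y₁x_n) repeatedly.
  From (x_1, y_1) = (33, 4): x_2 = 33·33 + 68·4·4 = 2177; y_2 = 33·4 + 4·33 = 264.
  From (x_2, y_2) = (2177, 264): x_3 = 33·2177 + 68·4·264 = 143649; y_3 = 33·264 + 4·2177 = 17420.
  From (x_3, y_3) = (143649, 17420): x_4 = 33·143649 + 68·4·17420 = 9478657; y_4 = 33·17420 + 4·143649 = 1149456.
  From (x_4, y_4) = (9478657, 1149456): x_5 = 33·9478657 + 68·4·1149456 = 625447713; y_5 = 33·1149456 + 4·9478657 = 75846676.
Step 3: Verify x_5² - 68·y_5² = 391184841696930369 - 391184841696930368 = 1 (should be 1). ✓

(x_1, y_1) = (33, 4); (x_5, y_5) = (625447713, 75846676).


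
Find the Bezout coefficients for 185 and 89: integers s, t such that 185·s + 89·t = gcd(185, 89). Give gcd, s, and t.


Euclidean algorithm on (185, 89) — divide until remainder is 0:
  185 = 2 · 89 + 7
  89 = 12 · 7 + 5
  7 = 1 · 5 + 2
  5 = 2 · 2 + 1
  2 = 2 · 1 + 0
gcd(185, 89) = 1.
Track Bezout coefficients alongside the remainders: start with r₀ = 185 = a·1 + b·0 (s = 1, t = 0) and r₁ = 89 = a·0 + b·1 (s = 0, t = 1); each new remainder r_{k+1} = r_{k-1} − q_k·r_k inherits s_{k+1} = s_{k-1} − q_k·s_k, t_{k+1} = t_{k-1} − q_k·t_k, so r_k = a·s_k + b·t_k at every step:
  q = 2: r = 7, s = 1 − 2·0 = 1, t = 0 − 2·1 = -2  (check: 185·1 + 89·(-2) = 7)
  q = 12: r = 5, s = 0 − 12·1 = -12, t = 1 − 12·(-2) = 25  (check: 185·(-12) + 89·25 = 5)
  q = 1: r = 2, s = 1 − 1·(-12) = 13, t = -2 − 1·25 = -27  (check: 185·13 + 89·(-27) = 2)
  q = 2: r = 1, s = -12 − 2·13 = -38, t = 25 − 2·(-27) = 79  (check: 185·(-38) + 89·79 = 1)
The row with r = 1 (the gcd) gives the Bezout coefficients s = -38, t = 79.
Result: 185 · (-38) + 89 · (79) = 1.

gcd(185, 89) = 1; s = -38, t = 79 (check: 185·(-38) + 89·79 = 1).


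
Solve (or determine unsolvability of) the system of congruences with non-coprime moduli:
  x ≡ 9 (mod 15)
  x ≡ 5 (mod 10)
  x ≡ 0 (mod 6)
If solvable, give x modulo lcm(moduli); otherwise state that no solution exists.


Moduli 15, 10, 6 are not pairwise coprime, so CRT works modulo lcm(m_i) when all pairwise compatibility conditions hold.
Pairwise compatibility: gcd(m_i, m_j) must divide a_i - a_j for every pair.
Merge one congruence at a time:
  Start: x ≡ 9 (mod 15).
  Combine with x ≡ 5 (mod 10): gcd(15, 10) = 5, and 5 - 9 = -4 is NOT divisible by 5.
    ⇒ system is inconsistent (no integer solution).

No solution (the system is inconsistent).


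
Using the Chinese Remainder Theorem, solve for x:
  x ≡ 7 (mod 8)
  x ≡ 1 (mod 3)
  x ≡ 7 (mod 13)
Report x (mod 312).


Moduli 8, 3, 13 are pairwise coprime; by CRT there is a unique solution modulo M = 8 · 3 · 13 = 312.
Solve pairwise, accumulating the modulus:
  Start with x ≡ 7 (mod 8).
  Combine with x ≡ 1 (mod 3): since gcd(8, 3) = 1, we get a unique residue mod 24.
    Write x = 7 + 8·t and substitute into x ≡ 1 (mod 3): 8·t ≡ 1 − 7 = -6 (mod 3).
    Reduce coefficients mod 3: 2·t ≡ 0 (mod 3).
    The inverse of 2 mod 3 is 2 (since 2·2 = 4 = 1·3 + 1), so t ≡ 2·0 = 0 ≡ 0 (mod 3).
    Then x = 7 + 8·0 = 7, valid modulo lcm(8, 3) = 24: x ≡ 7 (mod 24).
  Combine with x ≡ 7 (mod 13): since gcd(24, 13) = 1, we get a unique residue mod 312.
    Write x = 7 + 24·t and substitute into x ≡ 7 (mod 13): 24·t ≡ 7 − 7 = 0 (mod 13).
    Reduce coefficients mod 13: 11·t ≡ 0 (mod 13).
    The inverse of 11 mod 13 is 6 (since 11·6 = 66 = 5·13 + 1), so t ≡ 6·0 = 0 ≡ 0 (mod 13).
    Then x = 7 + 24·0 = 7, valid modulo lcm(24, 13) = 312: x ≡ 7 (mod 312).
Verify: 7 mod 8 = 7 ✓, 7 mod 3 = 1 ✓, 7 mod 13 = 7 ✓.

x ≡ 7 (mod 312).


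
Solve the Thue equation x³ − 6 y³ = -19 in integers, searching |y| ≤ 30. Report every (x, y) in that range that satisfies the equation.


The equation is x³ - 6y³ = -19. For fixed y, x³ = 6·y³ − 19, so a solution requires the RHS to be a perfect cube.
Strategy: iterate y from -30 to 30, compute RHS = 6·y³ − 19, and check whether it is a (positive or negative) perfect cube.
Check small values of y:
  y = 0: RHS = -19 is not a perfect cube.
  y = 1: RHS = -13 is not a perfect cube.
  y = -1: RHS = -25 is not a perfect cube.
  y = 2: RHS = 29 is not a perfect cube.
  y = -2: RHS = -67 is not a perfect cube.
  y = 3: RHS = 143 is not a perfect cube.
  y = -3: RHS = -181 is not a perfect cube.
Continuing the search up to |y| = 30 finds no solutions either.
No (x, y) in the scanned range satisfies the equation.

No integer solutions with |y| ≤ 30.


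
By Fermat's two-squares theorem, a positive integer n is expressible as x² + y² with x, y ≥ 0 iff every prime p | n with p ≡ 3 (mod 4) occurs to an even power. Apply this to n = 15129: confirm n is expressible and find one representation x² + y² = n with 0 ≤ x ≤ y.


Step 1: Factor n = 15129 = 3^2 · 41^2.
Step 2: Check the mod-4 condition on each prime factor: 3 ≡ 3 (mod 4), exponent 2 (must be even); 41 ≡ 1 (mod 4), exponent 2.
All primes ≡ 3 (mod 4) appear to even exponent (or don't appear), so by the two-squares theorem n IS expressible as a sum of two squares.
Step 3: Build a representation. Group n = k² · m with k = 3 and m = 41 · 41 = 1681 (a product of primes ≡ 1 (mod 4)); a representation of m scales to one of n via (k·x)² + (k·y)² = k²(x² + y²). Each prime p ≡ 1 (mod 4) is itself a sum of two squares; find a² by testing p − a² for a perfect square:
  41: 41 − 1² = 40, 41 − 2² = 37, 41 − 3² = 32, 41 − 4² = 25 = 5² ⇒ 41 = 4² + 5².
  Combine using the Brahmagupta–Fibonacci identity (a² + b²)(c² + d²) = (ac − bd)² + (ad + bc)² = (ac + bd)² + (ad − bc)²:
  41 · 41 = 1681: from (4² + 5²)(4² + 5²), take (4·4 − 5·5, 4·5 + 5·4) = (16 − 25, 20 + 20) = (-9, 40); dropping signs (only squares matter) gives (9, 40); check 9² + 40² = 81 + 1600 = 1681 ✓.
  Scale by k = 3: (3·9, 3·40) = (27, 120).
Step 4: Order so x ≤ y and verify: 27² + 120² = 729 + 14400 = 15129 = n. ✓

n = 15129 = 27² + 120² (one valid representation with x ≤ y).


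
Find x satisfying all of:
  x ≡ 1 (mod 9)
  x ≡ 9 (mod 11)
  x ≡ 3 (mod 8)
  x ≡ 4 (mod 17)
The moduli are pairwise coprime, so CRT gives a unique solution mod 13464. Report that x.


Product of moduli M = 9 · 11 · 8 · 17 = 13464.
Merge one congruence at a time:
  Start: x ≡ 1 (mod 9).
  Combine with x ≡ 9 (mod 11); new modulus lcm = 99.
    Write x = 1 + 9·t and substitute into x ≡ 9 (mod 11): 9·t ≡ 9 − 1 = 8 (mod 11).
    The inverse of 9 mod 11 is 5 (since 9·5 = 45 = 4·11 + 1), so t ≡ 5·8 = 40 ≡ 7 (mod 11).
    Then x = 1 + 9·7 = 64, valid modulo lcm(9, 11) = 99: x ≡ 64 (mod 99).
  Combine with x ≡ 3 (mod 8); new modulus lcm = 792.
    Write x = 64 + 99·t and substitute into x ≡ 3 (mod 8): 99·t ≡ 3 − 64 = -61 (mod 8).
    Reduce coefficients mod 8: 3·t ≡ 3 (mod 8).
    The inverse of 3 mod 8 is 3 (since 3·3 = 9 = 1·8 + 1), so t ≡ 3·3 = 9 ≡ 1 (mod 8).
    Then x = 64 + 99·1 = 163, valid modulo lcm(99, 8) = 792: x ≡ 163 (mod 792).
  Combine with x ≡ 4 (mod 17); new modulus lcm = 13464.
    Write x = 163 + 792·t and substitute into x ≡ 4 (mod 17): 792·t ≡ 4 − 163 = -159 (mod 17).
    Reduce coefficients mod 17: 10·t ≡ 11 (mod 17).
    The inverse of 10 mod 17 is 12 (since 10·12 = 120 = 7·17 + 1), so t ≡ 12·11 = 132 ≡ 13 (mod 17).
    Then x = 163 + 792·13 = 10459, valid modulo lcm(792, 17) = 13464: x ≡ 10459 (mod 13464).
Verify against each original: 10459 mod 9 = 1, 10459 mod 11 = 9, 10459 mod 8 = 3, 10459 mod 17 = 4.

x ≡ 10459 (mod 13464).


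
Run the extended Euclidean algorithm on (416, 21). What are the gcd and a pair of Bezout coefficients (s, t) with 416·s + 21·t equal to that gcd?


Euclidean algorithm on (416, 21) — divide until remainder is 0:
  416 = 19 · 21 + 17
  21 = 1 · 17 + 4
  17 = 4 · 4 + 1
  4 = 4 · 1 + 0
gcd(416, 21) = 1.
Track Bezout coefficients alongside the remainders: start with r₀ = 416 = a·1 + b·0 (s = 1, t = 0) and r₁ = 21 = a·0 + b·1 (s = 0, t = 1); each new remainder r_{k+1} = r_{k-1} − q_k·r_k inherits s_{k+1} = s_{k-1} − q_k·s_k, t_{k+1} = t_{k-1} − q_k·t_k, so r_k = a·s_k + b·t_k at every step:
  q = 19: r = 17, s = 1 − 19·0 = 1, t = 0 − 19·1 = -19  (check: 416·1 + 21·(-19) = 17)
  q = 1: r = 4, s = 0 − 1·1 = -1, t = 1 − 1·(-19) = 20  (check: 416·(-1) + 21·20 = 4)
  q = 4: r = 1, s = 1 − 4·(-1) = 5, t = -19 − 4·20 = -99  (check: 416·5 + 21·(-99) = 1)
The row with r = 1 (the gcd) gives the Bezout coefficients s = 5, t = -99.
Result: 416 · (5) + 21 · (-99) = 1.

gcd(416, 21) = 1; s = 5, t = -99 (check: 416·5 + 21·(-99) = 1).


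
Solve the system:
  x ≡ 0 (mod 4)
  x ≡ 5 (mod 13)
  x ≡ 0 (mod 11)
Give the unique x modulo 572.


Moduli 4, 13, 11 are pairwise coprime; by CRT there is a unique solution modulo M = 4 · 13 · 11 = 572.
Solve pairwise, accumulating the modulus:
  Start with x ≡ 0 (mod 4).
  Combine with x ≡ 5 (mod 13): since gcd(4, 13) = 1, we get a unique residue mod 52.
    Write x = 0 + 4·t and substitute into x ≡ 5 (mod 13): 4·t ≡ 5 − 0 = 5 (mod 13).
    The inverse of 4 mod 13 is 10 (since 4·10 = 40 = 3·13 + 1), so t ≡ 10·5 = 50 ≡ 11 (mod 13).
    Then x = 0 + 4·11 = 44, valid modulo lcm(4, 13) = 52: x ≡ 44 (mod 52).
  Combine with x ≡ 0 (mod 11): since gcd(52, 11) = 1, we get a unique residue mod 572.
    Write x = 44 + 52·t and substitute into x ≡ 0 (mod 11): 52·t ≡ 0 − 44 = -44 (mod 11).
    Reduce coefficients mod 11: 8·t ≡ 0 (mod 11).
    The inverse of 8 mod 11 is 7 (since 8·7 = 56 = 5·11 + 1), so t ≡ 7·0 = 0 ≡ 0 (mod 11).
    Then x = 44 + 52·0 = 44, valid modulo lcm(52, 11) = 572: x ≡ 44 (mod 572).
Verify: 44 mod 4 = 0 ✓, 44 mod 13 = 5 ✓, 44 mod 11 = 0 ✓.

x ≡ 44 (mod 572).


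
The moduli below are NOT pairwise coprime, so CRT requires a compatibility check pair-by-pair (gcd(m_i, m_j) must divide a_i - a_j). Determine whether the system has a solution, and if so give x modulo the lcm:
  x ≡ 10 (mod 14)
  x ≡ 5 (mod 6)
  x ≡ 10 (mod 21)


Moduli 14, 6, 21 are not pairwise coprime, so CRT works modulo lcm(m_i) when all pairwise compatibility conditions hold.
Pairwise compatibility: gcd(m_i, m_j) must divide a_i - a_j for every pair.
Merge one congruence at a time:
  Start: x ≡ 10 (mod 14).
  Combine with x ≡ 5 (mod 6): gcd(14, 6) = 2, and 5 - 10 = -5 is NOT divisible by 2.
    ⇒ system is inconsistent (no integer solution).

No solution (the system is inconsistent).


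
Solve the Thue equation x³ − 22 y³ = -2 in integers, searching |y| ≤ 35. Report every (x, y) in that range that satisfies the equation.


The equation is x³ - 22y³ = -2. For fixed y, x³ = 22·y³ − 2, so a solution requires the RHS to be a perfect cube.
Strategy: iterate y from -35 to 35, compute RHS = 22·y³ − 2, and check whether it is a (positive or negative) perfect cube.
Check small values of y:
  y = 0: RHS = -2 is not a perfect cube.
  y = 1: RHS = 20 is not a perfect cube.
  y = -1: RHS = -24 is not a perfect cube.
  y = 2: RHS = 174 is not a perfect cube.
  y = -2: RHS = -178 is not a perfect cube.
  y = 3: RHS = 592 is not a perfect cube.
  y = -3: RHS = -596 is not a perfect cube.
Continuing the search up to |y| = 35 finds no solutions either.
No (x, y) in the scanned range satisfies the equation.

No integer solutions with |y| ≤ 35.


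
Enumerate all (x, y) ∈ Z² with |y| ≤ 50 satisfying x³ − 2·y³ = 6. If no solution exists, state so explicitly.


The equation is x³ - 2y³ = 6. For fixed y, x³ = 2·y³ + 6, so a solution requires the RHS to be a perfect cube.
Strategy: iterate y from -50 to 50, compute RHS = 2·y³ + 6, and check whether it is a (positive or negative) perfect cube.
Check small values of y:
  y = 0: RHS = 6 is not a perfect cube.
  y = 1: RHS = 8 = (2)³ ⇒ x = 2 works.
  y = -1: RHS = 4 is not a perfect cube.
  y = 2: RHS = 22 is not a perfect cube.
  y = -2: RHS = -10 is not a perfect cube.
  y = 3: RHS = 60 is not a perfect cube.
  y = -3: RHS = -48 is not a perfect cube.
Continuing the search up to |y| = 50 finds no further solutions beyond those listed.
Collected solutions: (2, 1).

Solutions (with |y| ≤ 50): (2, 1).


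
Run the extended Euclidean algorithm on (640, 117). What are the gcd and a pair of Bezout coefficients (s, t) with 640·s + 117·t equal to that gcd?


Euclidean algorithm on (640, 117) — divide until remainder is 0:
  640 = 5 · 117 + 55
  117 = 2 · 55 + 7
  55 = 7 · 7 + 6
  7 = 1 · 6 + 1
  6 = 6 · 1 + 0
gcd(640, 117) = 1.
Track Bezout coefficients alongside the remainders: start with r₀ = 640 = a·1 + b·0 (s = 1, t = 0) and r₁ = 117 = a·0 + b·1 (s = 0, t = 1); each new remainder r_{k+1} = r_{k-1} − q_k·r_k inherits s_{k+1} = s_{k-1} − q_k·s_k, t_{k+1} = t_{k-1} − q_k·t_k, so r_k = a·s_k + b·t_k at every step:
  q = 5: r = 55, s = 1 − 5·0 = 1, t = 0 − 5·1 = -5  (check: 640·1 + 117·(-5) = 55)
  q = 2: r = 7, s = 0 − 2·1 = -2, t = 1 − 2·(-5) = 11  (check: 640·(-2) + 117·11 = 7)
  q = 7: r = 6, s = 1 − 7·(-2) = 15, t = -5 − 7·11 = -82  (check: 640·15 + 117·(-82) = 6)
  q = 1: r = 1, s = -2 − 1·15 = -17, t = 11 − 1·(-82) = 93  (check: 640·(-17) + 117·93 = 1)
The row with r = 1 (the gcd) gives the Bezout coefficients s = -17, t = 93.
Result: 640 · (-17) + 117 · (93) = 1.

gcd(640, 117) = 1; s = -17, t = 93 (check: 640·(-17) + 117·93 = 1).


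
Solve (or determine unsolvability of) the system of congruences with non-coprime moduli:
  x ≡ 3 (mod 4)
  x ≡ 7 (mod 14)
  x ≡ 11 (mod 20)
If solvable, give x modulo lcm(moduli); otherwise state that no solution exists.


Moduli 4, 14, 20 are not pairwise coprime, so CRT works modulo lcm(m_i) when all pairwise compatibility conditions hold.
Pairwise compatibility: gcd(m_i, m_j) must divide a_i - a_j for every pair.
Merge one congruence at a time:
  Start: x ≡ 3 (mod 4).
  Combine with x ≡ 7 (mod 14): gcd(4, 14) = 2; 7 - 3 = 4, which IS divisible by 2, so compatible.
    Write x = 3 + 4·t and substitute into x ≡ 7 (mod 14): 4·t ≡ 7 − 3 = 4 (mod 14).
    Divide the congruence (and modulus) by g = 2: 2·t ≡ 2 (mod 7).
    The inverse of 2 mod 7 is 4 (since 2·4 = 8 = 1·7 + 1), so t ≡ 4·2 = 8 ≡ 1 (mod 7).
    Then x = 3 + 4·1 = 7, valid modulo lcm(4, 14) = 28: x ≡ 7 (mod 28).
  Combine with x ≡ 11 (mod 20): gcd(28, 20) = 4; 11 - 7 = 4, which IS divisible by 4, so compatible.
    Write x = 7 + 28·t and substitute into x ≡ 11 (mod 20): 28·t ≡ 11 − 7 = 4 (mod 20).
    Divide the congruence (and modulus) by g = 4: 7·t ≡ 1 (mod 5).
    Reduce coefficients mod 5: 2·t ≡ 1 (mod 5).
    The inverse of 2 mod 5 is 3 (since 2·3 = 6 = 1·5 + 1), so t ≡ 3·1 = 3 ≡ 3 (mod 5).
    Then x = 7 + 28·3 = 91, valid modulo lcm(28, 20) = 140: x ≡ 91 (mod 140).
Verify: 91 mod 4 = 3, 91 mod 14 = 7, 91 mod 20 = 11.

x ≡ 91 (mod 140).


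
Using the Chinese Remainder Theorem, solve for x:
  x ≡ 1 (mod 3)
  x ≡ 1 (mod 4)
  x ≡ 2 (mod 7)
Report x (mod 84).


Moduli 3, 4, 7 are pairwise coprime; by CRT there is a unique solution modulo M = 3 · 4 · 7 = 84.
Solve pairwise, accumulating the modulus:
  Start with x ≡ 1 (mod 3).
  Combine with x ≡ 1 (mod 4): since gcd(3, 4) = 1, we get a unique residue mod 12.
    Write x = 1 + 3·t and substitute into x ≡ 1 (mod 4): 3·t ≡ 1 − 1 = 0 (mod 4).
    The inverse of 3 mod 4 is 3 (since 3·3 = 9 = 2·4 + 1), so t ≡ 3·0 = 0 ≡ 0 (mod 4).
    Then x = 1 + 3·0 = 1, valid modulo lcm(3, 4) = 12: x ≡ 1 (mod 12).
  Combine with x ≡ 2 (mod 7): since gcd(12, 7) = 1, we get a unique residue mod 84.
    Write x = 1 + 12·t and substitute into x ≡ 2 (mod 7): 12·t ≡ 2 − 1 = 1 (mod 7).
    Reduce coefficients mod 7: 5·t ≡ 1 (mod 7).
    The inverse of 5 mod 7 is 3 (since 5·3 = 15 = 2·7 + 1), so t ≡ 3·1 = 3 ≡ 3 (mod 7).
    Then x = 1 + 12·3 = 37, valid modulo lcm(12, 7) = 84: x ≡ 37 (mod 84).
Verify: 37 mod 3 = 1 ✓, 37 mod 4 = 1 ✓, 37 mod 7 = 2 ✓.

x ≡ 37 (mod 84).


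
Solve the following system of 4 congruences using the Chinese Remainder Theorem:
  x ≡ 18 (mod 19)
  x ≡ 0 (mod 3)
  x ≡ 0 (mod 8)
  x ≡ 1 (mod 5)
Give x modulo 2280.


Product of moduli M = 19 · 3 · 8 · 5 = 2280.
Merge one congruence at a time:
  Start: x ≡ 18 (mod 19).
  Combine with x ≡ 0 (mod 3); new modulus lcm = 57.
    Write x = 18 + 19·t and substitute into x ≡ 0 (mod 3): 19·t ≡ 0 − 18 = -18 (mod 3).
    Reduce coefficients mod 3: 1·t ≡ 0 (mod 3).
    So t ≡ 0 (mod 3).
    Then x = 18 + 19·0 = 18, valid modulo lcm(19, 3) = 57: x ≡ 18 (mod 57).
  Combine with x ≡ 0 (mod 8); new modulus lcm = 456.
    Write x = 18 + 57·t and substitute into x ≡ 0 (mod 8): 57·t ≡ 0 − 18 = -18 (mod 8).
    Reduce coefficients mod 8: 1·t ≡ 6 (mod 8).
    So t ≡ 6 (mod 8).
    Then x = 18 + 57·6 = 360, valid modulo lcm(57, 8) = 456: x ≡ 360 (mod 456).
  Combine with x ≡ 1 (mod 5); new modulus lcm = 2280.
    Write x = 360 + 456·t and substitute into x ≡ 1 (mod 5): 456·t ≡ 1 − 360 = -359 (mod 5).
    Reduce coefficients mod 5: 1·t ≡ 1 (mod 5).
    So t ≡ 1 (mod 5).
    Then x = 360 + 456·1 = 816, valid modulo lcm(456, 5) = 2280: x ≡ 816 (mod 2280).
Verify against each original: 816 mod 19 = 18, 816 mod 3 = 0, 816 mod 8 = 0, 816 mod 5 = 1.

x ≡ 816 (mod 2280).


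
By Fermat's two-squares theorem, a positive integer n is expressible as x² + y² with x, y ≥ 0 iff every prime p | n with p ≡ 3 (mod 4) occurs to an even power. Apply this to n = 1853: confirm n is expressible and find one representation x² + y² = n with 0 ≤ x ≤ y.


Step 1: Factor n = 1853 = 17 · 109.
Step 2: Check the mod-4 condition on each prime factor: 17 ≡ 1 (mod 4), exponent 1; 109 ≡ 1 (mod 4), exponent 1.
All primes ≡ 3 (mod 4) appear to even exponent (or don't appear), so by the two-squares theorem n IS expressible as a sum of two squares.
Step 3: Build a representation. Here n = 17 · 109 is a product of primes ≡ 1 (mod 4). Each prime p ≡ 1 (mod 4) is itself a sum of two squares; find a² by testing p − a² for a perfect square:
  17: 17 − 1² = 16 = 4² ⇒ 17 = 1² + 4².
  109: 109 − 1² = 108, 109 − 2² = 105, 109 − 3² = 100 = 10² ⇒ 109 = 3² + 10².
  Combine using the Brahmagupta–Fibonacci identity (a² + b²)(c² + d²) = (ac − bd)² + (ad + bc)² = (ac + bd)² + (ad − bc)²:
  17 · 109 = 1853: from (1² + 4²)(3² + 10²), take (1·3 − 4·10, 1·10 + 4·3) = (3 − 40, 10 + 12) = (-37, 22); dropping signs (only squares matter) gives (37, 22); check 37² + 22² = 1369 + 484 = 1853 ✓.
Step 4: Order so x ≤ y and verify: 22² + 37² = 484 + 1369 = 1853 = n. ✓

n = 1853 = 22² + 37² (one valid representation with x ≤ y).


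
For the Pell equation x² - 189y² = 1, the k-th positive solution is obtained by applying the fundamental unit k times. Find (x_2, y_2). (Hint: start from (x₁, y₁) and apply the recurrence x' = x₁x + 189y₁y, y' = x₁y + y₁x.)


Step 1: Find the fundamental solution (x₁, y₁) of x² - 189y² = 1.
  Expand √189 as a continued fraction. a₀ = ⌊√189⌋ = 13; iterate m_{k+1} = d_k·a_k − m_k, d_{k+1} = (189 − m_{k+1}²)/d_k, a_{k+1} = ⌊(a₀ + m_{k+1})/d_{k+1}⌋ (starting m₀ = 0, d₀ = 1), with convergents p_k = a_k·p_{k-1} + p_{k-2}, q_k = a_k·q_{k-1} + q_{k-2} (p₋₁ = 1, q₋₁ = 0):
  k = 0: a₀ = 13; p₀/q₀ = 13/1; p₀² − 189·q₀² = 169 − 189 = -20.
  k = 1: m = 13, d = 20, a = ⌊(13 + 13)/20⌋ = 1; p/q = (1·13 + 1)/(1·1 + 0) = 14/1; p² − 189·q² = 196 − 189 = 7.
  k = 2: m = 7, d = 7, a = ⌊(13 + 7)/7⌋ = 2; p/q = (2·14 + 13)/(2·1 + 1) = 41/3; p² − 189·q² = 1681 − 1701 = -20.
  k = 3: m = 7, d = 20, a = ⌊(13 + 7)/20⌋ = 1; p/q = (1·41 + 14)/(1·3 + 1) = 55/4; p² − 189·q² = 3025 − 3024 = 1.
  The first convergent with p² − 189·q² = 1 gives the fundamental solution (x₁, y₁) = (55, 4).
Step 2: Apply the recurrence (x_{n+1}, y_{n+1}) = (x₁x_n + 189y₁y_n, x₁y_n + y₁x_n) repeatedly.
  From (x_1, y_1) = (55, 4): x_2 = 55·55 + 189·4·4 = 6049; y_2 = 55·4 + 4·55 = 440.
Step 3: Verify x_2² - 189·y_2² = 36590401 - 36590400 = 1 (should be 1). ✓

(x_1, y_1) = (55, 4); (x_2, y_2) = (6049, 440).


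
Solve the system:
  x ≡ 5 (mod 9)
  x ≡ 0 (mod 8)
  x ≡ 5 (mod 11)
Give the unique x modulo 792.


Moduli 9, 8, 11 are pairwise coprime; by CRT there is a unique solution modulo M = 9 · 8 · 11 = 792.
Solve pairwise, accumulating the modulus:
  Start with x ≡ 5 (mod 9).
  Combine with x ≡ 0 (mod 8): since gcd(9, 8) = 1, we get a unique residue mod 72.
    Write x = 5 + 9·t and substitute into x ≡ 0 (mod 8): 9·t ≡ 0 − 5 = -5 (mod 8).
    Reduce coefficients mod 8: 1·t ≡ 3 (mod 8).
    So t ≡ 3 (mod 8).
    Then x = 5 + 9·3 = 32, valid modulo lcm(9, 8) = 72: x ≡ 32 (mod 72).
  Combine with x ≡ 5 (mod 11): since gcd(72, 11) = 1, we get a unique residue mod 792.
    Write x = 32 + 72·t and substitute into x ≡ 5 (mod 11): 72·t ≡ 5 − 32 = -27 (mod 11).
    Reduce coefficients mod 11: 6·t ≡ 6 (mod 11).
    The inverse of 6 mod 11 is 2 (since 6·2 = 12 = 1·11 + 1), so t ≡ 2·6 = 12 ≡ 1 (mod 11).
    Then x = 32 + 72·1 = 104, valid modulo lcm(72, 11) = 792: x ≡ 104 (mod 792).
Verify: 104 mod 9 = 5 ✓, 104 mod 8 = 0 ✓, 104 mod 11 = 5 ✓.

x ≡ 104 (mod 792).


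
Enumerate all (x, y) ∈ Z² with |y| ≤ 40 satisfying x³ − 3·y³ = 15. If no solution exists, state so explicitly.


The equation is x³ - 3y³ = 15. For fixed y, x³ = 3·y³ + 15, so a solution requires the RHS to be a perfect cube.
Strategy: iterate y from -40 to 40, compute RHS = 3·y³ + 15, and check whether it is a (positive or negative) perfect cube.
Check small values of y:
  y = 0: RHS = 15 is not a perfect cube.
  y = 1: RHS = 18 is not a perfect cube.
  y = -1: RHS = 12 is not a perfect cube.
  y = 2: RHS = 39 is not a perfect cube.
  y = -2: RHS = -9 is not a perfect cube.
  y = 3: RHS = 96 is not a perfect cube.
  y = -3: RHS = -66 is not a perfect cube.
Continuing the search up to |y| = 40 finds no solutions either.
No (x, y) in the scanned range satisfies the equation.

No integer solutions with |y| ≤ 40.


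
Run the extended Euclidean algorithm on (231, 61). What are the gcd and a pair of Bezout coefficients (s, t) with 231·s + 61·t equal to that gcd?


Euclidean algorithm on (231, 61) — divide until remainder is 0:
  231 = 3 · 61 + 48
  61 = 1 · 48 + 13
  48 = 3 · 13 + 9
  13 = 1 · 9 + 4
  9 = 2 · 4 + 1
  4 = 4 · 1 + 0
gcd(231, 61) = 1.
Track Bezout coefficients alongside the remainders: start with r₀ = 231 = a·1 + b·0 (s = 1, t = 0) and r₁ = 61 = a·0 + b·1 (s = 0, t = 1); each new remainder r_{k+1} = r_{k-1} − q_k·r_k inherits s_{k+1} = s_{k-1} − q_k·s_k, t_{k+1} = t_{k-1} − q_k·t_k, so r_k = a·s_k + b·t_k at every step:
  q = 3: r = 48, s = 1 − 3·0 = 1, t = 0 − 3·1 = -3  (check: 231·1 + 61·(-3) = 48)
  q = 1: r = 13, s = 0 − 1·1 = -1, t = 1 − 1·(-3) = 4  (check: 231·(-1) + 61·4 = 13)
  q = 3: r = 9, s = 1 − 3·(-1) = 4, t = -3 − 3·4 = -15  (check: 231·4 + 61·(-15) = 9)
  q = 1: r = 4, s = -1 − 1·4 = -5, t = 4 − 1·(-15) = 19  (check: 231·(-5) + 61·19 = 4)
  q = 2: r = 1, s = 4 − 2·(-5) = 14, t = -15 − 2·19 = -53  (check: 231·14 + 61·(-53) = 1)
The row with r = 1 (the gcd) gives the Bezout coefficients s = 14, t = -53.
Result: 231 · (14) + 61 · (-53) = 1.

gcd(231, 61) = 1; s = 14, t = -53 (check: 231·14 + 61·(-53) = 1).


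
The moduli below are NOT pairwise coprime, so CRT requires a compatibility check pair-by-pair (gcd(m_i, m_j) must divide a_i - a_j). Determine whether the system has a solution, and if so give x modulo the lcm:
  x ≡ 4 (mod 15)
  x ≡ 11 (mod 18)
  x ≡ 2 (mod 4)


Moduli 15, 18, 4 are not pairwise coprime, so CRT works modulo lcm(m_i) when all pairwise compatibility conditions hold.
Pairwise compatibility: gcd(m_i, m_j) must divide a_i - a_j for every pair.
Merge one congruence at a time:
  Start: x ≡ 4 (mod 15).
  Combine with x ≡ 11 (mod 18): gcd(15, 18) = 3, and 11 - 4 = 7 is NOT divisible by 3.
    ⇒ system is inconsistent (no integer solution).

No solution (the system is inconsistent).


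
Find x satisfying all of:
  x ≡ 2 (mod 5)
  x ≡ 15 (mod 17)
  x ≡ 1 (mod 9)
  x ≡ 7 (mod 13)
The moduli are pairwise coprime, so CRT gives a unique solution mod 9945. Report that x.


Product of moduli M = 5 · 17 · 9 · 13 = 9945.
Merge one congruence at a time:
  Start: x ≡ 2 (mod 5).
  Combine with x ≡ 15 (mod 17); new modulus lcm = 85.
    Write x = 2 + 5·t and substitute into x ≡ 15 (mod 17): 5·t ≡ 15 − 2 = 13 (mod 17).
    The inverse of 5 mod 17 is 7 (since 5·7 = 35 = 2·17 + 1), so t ≡ 7·13 = 91 ≡ 6 (mod 17).
    Then x = 2 + 5·6 = 32, valid modulo lcm(5, 17) = 85: x ≡ 32 (mod 85).
  Combine with x ≡ 1 (mod 9); new modulus lcm = 765.
    Write x = 32 + 85·t and substitute into x ≡ 1 (mod 9): 85·t ≡ 1 − 32 = -31 (mod 9).
    Reduce coefficients mod 9: 4·t ≡ 5 (mod 9).
    The inverse of 4 mod 9 is 7 (since 4·7 = 28 = 3·9 + 1), so t ≡ 7·5 = 35 ≡ 8 (mod 9).
    Then x = 32 + 85·8 = 712, valid modulo lcm(85, 9) = 765: x ≡ 712 (mod 765).
  Combine with x ≡ 7 (mod 13); new modulus lcm = 9945.
    Write x = 712 + 765·t and substitute into x ≡ 7 (mod 13): 765·t ≡ 7 − 712 = -705 (mod 13).
    Reduce coefficients mod 13: 11·t ≡ 10 (mod 13).
    The inverse of 11 mod 13 is 6 (since 11·6 = 66 = 5·13 + 1), so t ≡ 6·10 = 60 ≡ 8 (mod 13).
    Then x = 712 + 765·8 = 6832, valid modulo lcm(765, 13) = 9945: x ≡ 6832 (mod 9945).
Verify against each original: 6832 mod 5 = 2, 6832 mod 17 = 15, 6832 mod 9 = 1, 6832 mod 13 = 7.

x ≡ 6832 (mod 9945).


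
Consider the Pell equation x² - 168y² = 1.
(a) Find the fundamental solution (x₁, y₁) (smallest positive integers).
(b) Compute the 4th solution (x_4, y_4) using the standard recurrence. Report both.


Step 1: Find the fundamental solution (x₁, y₁) of x² - 168y² = 1.
  Expand √168 as a continued fraction. a₀ = ⌊√168⌋ = 12; iterate m_{k+1} = d_k·a_k − m_k, d_{k+1} = (168 − m_{k+1}²)/d_k, a_{k+1} = ⌊(a₀ + m_{k+1})/d_{k+1}⌋ (starting m₀ = 0, d₀ = 1), with convergents p_k = a_k·p_{k-1} + p_{k-2}, q_k = a_k·q_{k-1} + q_{k-2} (p₋₁ = 1, q₋₁ = 0):
  k = 0: a₀ = 12; p₀/q₀ = 12/1; p₀² − 168·q₀² = 144 − 168 = -24.
  k = 1: m = 12, d = 24, a = ⌊(12 + 12)/24⌋ = 1; p/q = (1·12 + 1)/(1·1 + 0) = 13/1; p² − 168·q² = 169 − 168 = 1.
  The first convergent with p² − 168·q² = 1 gives the fundamental solution (x₁, y₁) = (13, 1).
Step 2: Apply the recurrence (x_{n+1}, y_{n+1}) = (x₁x_n + 168y₁y_n, x₁y_n + y₁x_n) repeatedly.
  From (x_1, y_1) = (13, 1): x_2 = 13·13 + 168·1·1 = 337; y_2 = 13·1 + 1·13 = 26.
  From (x_2, y_2) = (337, 26): x_3 = 13·337 + 168·1·26 = 8749; y_3 = 13·26 + 1·337 = 675.
  From (x_3, y_3) = (8749, 675): x_4 = 13·8749 + 168·1·675 = 227137; y_4 = 13·675 + 1·8749 = 17524.
Step 3: Verify x_4² - 168·y_4² = 51591216769 - 51591216768 = 1 (should be 1). ✓

(x_1, y_1) = (13, 1); (x_4, y_4) = (227137, 17524).


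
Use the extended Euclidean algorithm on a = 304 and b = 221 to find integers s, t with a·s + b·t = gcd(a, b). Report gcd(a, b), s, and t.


Euclidean algorithm on (304, 221) — divide until remainder is 0:
  304 = 1 · 221 + 83
  221 = 2 · 83 + 55
  83 = 1 · 55 + 28
  55 = 1 · 28 + 27
  28 = 1 · 27 + 1
  27 = 27 · 1 + 0
gcd(304, 221) = 1.
Track Bezout coefficients alongside the remainders: start with r₀ = 304 = a·1 + b·0 (s = 1, t = 0) and r₁ = 221 = a·0 + b·1 (s = 0, t = 1); each new remainder r_{k+1} = r_{k-1} − q_k·r_k inherits s_{k+1} = s_{k-1} − q_k·s_k, t_{k+1} = t_{k-1} − q_k·t_k, so r_k = a·s_k + b·t_k at every step:
  q = 1: r = 83, s = 1 − 1·0 = 1, t = 0 − 1·1 = -1  (check: 304·1 + 221·(-1) = 83)
  q = 2: r = 55, s = 0 − 2·1 = -2, t = 1 − 2·(-1) = 3  (check: 304·(-2) + 221·3 = 55)
  q = 1: r = 28, s = 1 − 1·(-2) = 3, t = -1 − 1·3 = -4  (check: 304·3 + 221·(-4) = 28)
  q = 1: r = 27, s = -2 − 1·3 = -5, t = 3 − 1·(-4) = 7  (check: 304·(-5) + 221·7 = 27)
  q = 1: r = 1, s = 3 − 1·(-5) = 8, t = -4 − 1·7 = -11  (check: 304·8 + 221·(-11) = 1)
The row with r = 1 (the gcd) gives the Bezout coefficients s = 8, t = -11.
Result: 304 · (8) + 221 · (-11) = 1.

gcd(304, 221) = 1; s = 8, t = -11 (check: 304·8 + 221·(-11) = 1).


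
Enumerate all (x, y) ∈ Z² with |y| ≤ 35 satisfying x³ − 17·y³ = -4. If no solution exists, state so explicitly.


The equation is x³ - 17y³ = -4. For fixed y, x³ = 17·y³ − 4, so a solution requires the RHS to be a perfect cube.
Strategy: iterate y from -35 to 35, compute RHS = 17·y³ − 4, and check whether it is a (positive or negative) perfect cube.
Check small values of y:
  y = 0: RHS = -4 is not a perfect cube.
  y = 1: RHS = 13 is not a perfect cube.
  y = -1: RHS = -21 is not a perfect cube.
  y = 2: RHS = 132 is not a perfect cube.
  y = -2: RHS = -140 is not a perfect cube.
  y = 3: RHS = 455 is not a perfect cube.
  y = -3: RHS = -463 is not a perfect cube.
Continuing the search up to |y| = 35 finds no solutions either.
No (x, y) in the scanned range satisfies the equation.

No integer solutions with |y| ≤ 35.


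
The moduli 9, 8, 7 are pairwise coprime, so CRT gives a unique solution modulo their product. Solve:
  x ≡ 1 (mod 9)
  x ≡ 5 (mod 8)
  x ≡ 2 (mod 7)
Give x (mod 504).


Moduli 9, 8, 7 are pairwise coprime; by CRT there is a unique solution modulo M = 9 · 8 · 7 = 504.
Solve pairwise, accumulating the modulus:
  Start with x ≡ 1 (mod 9).
  Combine with x ≡ 5 (mod 8): since gcd(9, 8) = 1, we get a unique residue mod 72.
    Write x = 1 + 9·t and substitute into x ≡ 5 (mod 8): 9·t ≡ 5 − 1 = 4 (mod 8).
    Reduce coefficients mod 8: 1·t ≡ 4 (mod 8).
    So t ≡ 4 (mod 8).
    Then x = 1 + 9·4 = 37, valid modulo lcm(9, 8) = 72: x ≡ 37 (mod 72).
  Combine with x ≡ 2 (mod 7): since gcd(72, 7) = 1, we get a unique residue mod 504.
    Write x = 37 + 72·t and substitute into x ≡ 2 (mod 7): 72·t ≡ 2 − 37 = -35 (mod 7).
    Reduce coefficients mod 7: 2·t ≡ 0 (mod 7).
    The inverse of 2 mod 7 is 4 (since 2·4 = 8 = 1·7 + 1), so t ≡ 4·0 = 0 ≡ 0 (mod 7).
    Then x = 37 + 72·0 = 37, valid modulo lcm(72, 7) = 504: x ≡ 37 (mod 504).
Verify: 37 mod 9 = 1 ✓, 37 mod 8 = 5 ✓, 37 mod 7 = 2 ✓.

x ≡ 37 (mod 504).
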